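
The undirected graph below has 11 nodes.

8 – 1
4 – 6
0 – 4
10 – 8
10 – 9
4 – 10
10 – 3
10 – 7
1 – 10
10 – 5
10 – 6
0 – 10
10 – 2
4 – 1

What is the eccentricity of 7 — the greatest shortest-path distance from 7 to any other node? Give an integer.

2

Distances from 7: 0:2, 1:2, 2:2, 3:2, 4:2, 5:2, 6:2, 8:2, 9:2, 10:1.
The largest is 2 (to 2, 9, 1, 3, 8, 6, 0, 4, and 5), so the eccentricity of 7 is 2.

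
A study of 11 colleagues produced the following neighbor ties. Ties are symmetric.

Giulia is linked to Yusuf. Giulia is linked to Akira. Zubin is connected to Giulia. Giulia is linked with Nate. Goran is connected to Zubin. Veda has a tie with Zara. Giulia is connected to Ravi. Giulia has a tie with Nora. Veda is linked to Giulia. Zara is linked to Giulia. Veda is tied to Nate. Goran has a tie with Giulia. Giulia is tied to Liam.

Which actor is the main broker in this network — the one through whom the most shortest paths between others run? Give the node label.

Giulia

Unnormalized betweenness of each node: Akira:0, Giulia:83/2, Goran:0, Liam:0, Nate:0, Nora:0, Ravi:0, Veda:1/2, Yusuf:0, Zara:0, Zubin:0.
Giulia has the largest value, 83/2, making it the main broker — the node through which the most shortest paths run.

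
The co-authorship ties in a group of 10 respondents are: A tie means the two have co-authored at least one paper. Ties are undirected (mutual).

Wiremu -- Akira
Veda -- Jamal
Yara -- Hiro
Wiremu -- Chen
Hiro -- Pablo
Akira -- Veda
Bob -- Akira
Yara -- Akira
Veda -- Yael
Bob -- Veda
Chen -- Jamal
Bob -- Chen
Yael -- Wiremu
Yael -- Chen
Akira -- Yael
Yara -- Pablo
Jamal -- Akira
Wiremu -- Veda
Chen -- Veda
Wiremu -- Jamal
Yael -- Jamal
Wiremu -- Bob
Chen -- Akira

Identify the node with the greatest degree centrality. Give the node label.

Degrees — Akira:7, Bob:4, Chen:6, Hiro:2, Jamal:5, Pablo:2, Veda:6, Wiremu:6, Yael:5, Yara:3.
The maximum is 7, attained only by Akira.

Akira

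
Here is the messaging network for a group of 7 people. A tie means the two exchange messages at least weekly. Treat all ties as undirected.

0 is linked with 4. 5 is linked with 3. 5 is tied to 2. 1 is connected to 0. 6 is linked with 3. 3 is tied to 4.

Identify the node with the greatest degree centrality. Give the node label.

3

Degrees — 0:2, 1:1, 2:1, 3:3, 4:2, 5:2, 6:1.
The maximum is 3, attained only by 3.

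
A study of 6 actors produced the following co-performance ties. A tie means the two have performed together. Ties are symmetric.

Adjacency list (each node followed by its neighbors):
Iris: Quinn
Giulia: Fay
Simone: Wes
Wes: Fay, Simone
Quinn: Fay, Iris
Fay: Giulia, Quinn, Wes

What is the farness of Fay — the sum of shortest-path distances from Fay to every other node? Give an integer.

Distances from Fay: Giulia:1, Iris:2, Quinn:1, Simone:2, Wes:1.
Sum = 1 + 2 + 1 + 2 + 1 = 7.

7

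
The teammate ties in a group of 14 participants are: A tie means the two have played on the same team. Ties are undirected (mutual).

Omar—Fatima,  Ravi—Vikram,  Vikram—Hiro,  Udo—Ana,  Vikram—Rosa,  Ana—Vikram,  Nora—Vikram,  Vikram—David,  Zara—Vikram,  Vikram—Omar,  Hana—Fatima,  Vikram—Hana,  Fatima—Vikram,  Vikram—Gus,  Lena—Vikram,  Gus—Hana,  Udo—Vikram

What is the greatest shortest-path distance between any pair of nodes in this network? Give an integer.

2

Eccentricity of each node (its greatest distance to any other): Ana:2, David:2, Fatima:2, Gus:2, Hana:2, Hiro:2, Lena:2, Nora:2, Omar:2, Ravi:2, Rosa:2, Udo:2, Vikram:1, Zara:2.
The maximum eccentricity is 2, realized for instance by the pair Ravi–David via Ravi – Vikram – David. So the diameter is 2.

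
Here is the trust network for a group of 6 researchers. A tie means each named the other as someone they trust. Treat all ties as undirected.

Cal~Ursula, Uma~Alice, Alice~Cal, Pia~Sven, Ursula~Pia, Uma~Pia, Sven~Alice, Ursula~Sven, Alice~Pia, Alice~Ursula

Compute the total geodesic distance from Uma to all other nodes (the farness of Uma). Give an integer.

Distances from Uma: Alice:1, Cal:2, Pia:1, Sven:2, Ursula:2.
Sum = 1 + 2 + 1 + 2 + 2 = 8.

8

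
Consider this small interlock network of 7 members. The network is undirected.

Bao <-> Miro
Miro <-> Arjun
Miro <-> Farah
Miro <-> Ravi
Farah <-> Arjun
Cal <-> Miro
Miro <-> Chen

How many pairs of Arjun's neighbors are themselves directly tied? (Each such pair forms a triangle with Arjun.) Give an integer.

1

Arjun's neighbors: Farah and Miro.
Neighbor pairs that are themselves tied: Arjun–Farah–Miro. Each forms one triangle with Arjun, for 1 in total.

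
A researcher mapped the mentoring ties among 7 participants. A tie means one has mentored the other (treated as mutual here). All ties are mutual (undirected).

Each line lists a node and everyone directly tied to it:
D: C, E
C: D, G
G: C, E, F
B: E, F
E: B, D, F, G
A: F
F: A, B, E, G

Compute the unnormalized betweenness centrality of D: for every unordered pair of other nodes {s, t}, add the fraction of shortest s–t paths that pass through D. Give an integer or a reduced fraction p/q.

Pairs whose geodesics pass through D — C–B: 1/3; C–E: 1/2.
All other pairs contribute 0.
Summing the contributions gives betweenness(D) = 5/6.

5/6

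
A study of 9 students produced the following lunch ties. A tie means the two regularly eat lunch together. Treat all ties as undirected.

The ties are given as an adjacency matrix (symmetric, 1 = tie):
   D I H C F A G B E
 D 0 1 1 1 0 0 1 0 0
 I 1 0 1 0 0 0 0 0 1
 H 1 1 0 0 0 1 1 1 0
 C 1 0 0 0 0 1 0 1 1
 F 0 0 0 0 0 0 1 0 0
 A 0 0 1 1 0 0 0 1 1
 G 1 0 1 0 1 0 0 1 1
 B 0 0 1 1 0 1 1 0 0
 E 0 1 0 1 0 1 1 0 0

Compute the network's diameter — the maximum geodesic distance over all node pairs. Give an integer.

Eccentricity of each node (its greatest distance to any other): A:3, B:2, C:3, D:2, E:2, F:3, G:2, H:2, I:3.
The maximum eccentricity is 3, realized for instance by the pair I–F via I – D – G – F. So the diameter is 3.

3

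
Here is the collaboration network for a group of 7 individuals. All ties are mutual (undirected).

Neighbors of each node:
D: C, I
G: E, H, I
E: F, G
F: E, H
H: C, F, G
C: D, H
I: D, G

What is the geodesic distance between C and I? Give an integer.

One shortest route is C – D – I, which uses 2 edges, and C and I are not directly tied, so nothing shorter exists. So d(C,I) = 2.

2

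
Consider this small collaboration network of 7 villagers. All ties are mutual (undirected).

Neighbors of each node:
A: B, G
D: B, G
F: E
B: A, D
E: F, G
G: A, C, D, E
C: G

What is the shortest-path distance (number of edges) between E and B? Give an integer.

3

One shortest route is E – G – D – B, which uses 3 edges, and at distance 2 from E we only reach {A, C, D}, which does not include B. So d(E,B) = 3.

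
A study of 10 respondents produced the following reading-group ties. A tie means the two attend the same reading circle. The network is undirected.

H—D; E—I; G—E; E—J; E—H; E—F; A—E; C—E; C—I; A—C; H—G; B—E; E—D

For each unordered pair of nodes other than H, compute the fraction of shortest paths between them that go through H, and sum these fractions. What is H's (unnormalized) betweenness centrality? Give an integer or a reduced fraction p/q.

Pairs whose geodesics pass through H — G–D: 1/2.
All other pairs contribute 0.
Summing the contributions gives betweenness(H) = 1/2.

1/2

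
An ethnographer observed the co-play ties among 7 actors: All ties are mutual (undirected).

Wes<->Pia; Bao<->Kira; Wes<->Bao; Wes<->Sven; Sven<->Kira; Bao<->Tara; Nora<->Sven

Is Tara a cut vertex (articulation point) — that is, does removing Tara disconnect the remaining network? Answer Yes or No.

Even without Tara, every remaining node can still reach every other (the residual graph is connected), so Tara is not a cut vertex.

No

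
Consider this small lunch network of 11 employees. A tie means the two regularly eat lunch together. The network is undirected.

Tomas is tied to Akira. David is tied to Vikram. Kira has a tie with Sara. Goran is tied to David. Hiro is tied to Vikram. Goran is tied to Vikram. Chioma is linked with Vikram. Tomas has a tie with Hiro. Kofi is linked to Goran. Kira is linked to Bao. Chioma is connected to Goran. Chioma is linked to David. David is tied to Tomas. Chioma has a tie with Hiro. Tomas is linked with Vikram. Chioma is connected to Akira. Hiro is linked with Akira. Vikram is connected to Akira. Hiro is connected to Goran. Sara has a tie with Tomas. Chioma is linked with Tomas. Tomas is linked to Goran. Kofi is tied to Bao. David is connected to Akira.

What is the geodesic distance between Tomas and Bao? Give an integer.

3

One shortest route is Tomas – Goran – Kofi – Bao, which uses 3 edges, and at distance 2 from Tomas we only reach {Kira, Kofi}, which does not include Bao. So d(Tomas,Bao) = 3.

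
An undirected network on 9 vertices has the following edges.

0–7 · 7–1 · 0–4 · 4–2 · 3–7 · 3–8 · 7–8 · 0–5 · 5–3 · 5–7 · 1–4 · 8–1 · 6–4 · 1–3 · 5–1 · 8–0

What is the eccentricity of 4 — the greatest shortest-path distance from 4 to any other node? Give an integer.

Distances from 4: 0:1, 1:1, 2:1, 3:2, 5:2, 6:1, 7:2, 8:2.
The largest is 2 (to 7, 5, 8, and 3), so the eccentricity of 4 is 2.

2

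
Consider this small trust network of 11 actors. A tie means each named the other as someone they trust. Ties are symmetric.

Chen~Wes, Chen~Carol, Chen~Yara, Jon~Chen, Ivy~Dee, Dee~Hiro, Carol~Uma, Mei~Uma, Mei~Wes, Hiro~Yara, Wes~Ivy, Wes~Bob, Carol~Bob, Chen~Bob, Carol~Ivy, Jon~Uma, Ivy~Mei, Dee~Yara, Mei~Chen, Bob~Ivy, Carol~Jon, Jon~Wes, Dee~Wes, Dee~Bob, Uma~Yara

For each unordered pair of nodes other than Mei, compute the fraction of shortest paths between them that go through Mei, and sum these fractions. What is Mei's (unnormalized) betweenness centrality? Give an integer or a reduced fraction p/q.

3/2

Pairs whose geodesics pass through Mei — Chen–Uma: 1/4; Chen–Ivy: 1/4; Uma–Ivy: 1/2; Uma–Wes: 1/2.
All other pairs contribute 0.
Summing the contributions gives betweenness(Mei) = 3/2.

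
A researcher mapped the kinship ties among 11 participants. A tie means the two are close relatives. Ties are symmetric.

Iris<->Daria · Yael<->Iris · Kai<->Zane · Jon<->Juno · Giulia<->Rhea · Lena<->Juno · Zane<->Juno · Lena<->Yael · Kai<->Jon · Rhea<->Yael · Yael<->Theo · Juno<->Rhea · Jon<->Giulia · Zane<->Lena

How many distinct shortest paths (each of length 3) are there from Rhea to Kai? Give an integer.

3

The shortest distance is 3. The length-3 paths are: Rhea–Juno–Zane–Kai; Rhea–Giulia–Jon–Kai; Rhea–Juno–Jon–Kai.
That gives 3 distinct shortest paths.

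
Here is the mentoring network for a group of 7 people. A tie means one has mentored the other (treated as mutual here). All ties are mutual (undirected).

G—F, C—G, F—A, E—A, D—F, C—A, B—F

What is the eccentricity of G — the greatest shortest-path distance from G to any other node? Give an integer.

Distances from G: A:2, B:2, C:1, D:2, E:3, F:1.
The largest is 3 (to E), so the eccentricity of G is 3.

3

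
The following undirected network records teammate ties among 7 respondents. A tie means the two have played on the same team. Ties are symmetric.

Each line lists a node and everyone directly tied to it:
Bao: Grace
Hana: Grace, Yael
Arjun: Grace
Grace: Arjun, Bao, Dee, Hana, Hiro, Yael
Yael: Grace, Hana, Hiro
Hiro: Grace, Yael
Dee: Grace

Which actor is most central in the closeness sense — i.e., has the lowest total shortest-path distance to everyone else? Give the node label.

Farness (sum of distances to all others) for each node — Arjun:11, Bao:11, Dee:11, Grace:6, Hana:10, Hiro:10, Yael:9.
The smallest farness is 6, for Grace, so Grace has the highest closeness.

Grace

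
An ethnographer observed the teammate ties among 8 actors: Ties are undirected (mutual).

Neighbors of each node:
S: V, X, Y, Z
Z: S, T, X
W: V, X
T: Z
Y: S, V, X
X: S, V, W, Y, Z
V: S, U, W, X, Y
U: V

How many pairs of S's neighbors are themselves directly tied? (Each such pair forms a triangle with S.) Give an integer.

4

S's neighbors: V, X, Y, and Z.
Neighbor pairs that are themselves tied: S–V–X; S–V–Y; S–X–Y; S–X–Z. Each forms one triangle with S, for 4 in total.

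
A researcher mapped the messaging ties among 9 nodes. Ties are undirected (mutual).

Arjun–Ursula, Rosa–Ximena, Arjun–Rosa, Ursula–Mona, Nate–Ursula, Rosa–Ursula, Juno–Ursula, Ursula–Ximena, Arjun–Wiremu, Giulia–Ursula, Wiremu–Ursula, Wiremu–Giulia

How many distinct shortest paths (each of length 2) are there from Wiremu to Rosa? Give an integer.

2

The shortest distance is 2. The length-2 paths are: Wiremu–Ursula–Rosa; Wiremu–Arjun–Rosa.
That gives 2 distinct shortest paths.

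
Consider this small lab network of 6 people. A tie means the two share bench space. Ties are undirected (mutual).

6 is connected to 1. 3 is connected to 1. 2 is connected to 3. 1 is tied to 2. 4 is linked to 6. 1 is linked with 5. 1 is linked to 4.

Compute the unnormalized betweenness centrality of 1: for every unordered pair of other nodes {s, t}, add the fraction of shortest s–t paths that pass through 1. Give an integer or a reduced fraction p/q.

Pairs whose geodesics pass through 1 — 3–6: 1; 3–4: 1; 3–5: 1; 2–6: 1; 2–4: 1; 2–5: 1; 6–5: 1; 4–5: 1.
All other pairs contribute 0.
Summing the contributions gives betweenness(1) = 8.

8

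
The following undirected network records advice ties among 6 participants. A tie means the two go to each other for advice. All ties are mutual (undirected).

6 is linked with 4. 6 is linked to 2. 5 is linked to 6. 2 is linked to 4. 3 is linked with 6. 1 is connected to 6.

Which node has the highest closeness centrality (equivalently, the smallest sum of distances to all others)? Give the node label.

6

Farness (sum of distances to all others) for each node — 1:9, 2:8, 3:9, 4:8, 5:9, 6:5.
The smallest farness is 5, for 6, so 6 has the highest closeness.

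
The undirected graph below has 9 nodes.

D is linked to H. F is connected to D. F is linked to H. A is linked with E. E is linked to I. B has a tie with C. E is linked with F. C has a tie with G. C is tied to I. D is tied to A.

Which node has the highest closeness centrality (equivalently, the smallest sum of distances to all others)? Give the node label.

Farness (sum of distances to all others) for each node — A:19, B:26, C:19, D:22, E:15, F:18, G:26, H:23, I:16.
The smallest farness is 15, for E, so E has the highest closeness.

E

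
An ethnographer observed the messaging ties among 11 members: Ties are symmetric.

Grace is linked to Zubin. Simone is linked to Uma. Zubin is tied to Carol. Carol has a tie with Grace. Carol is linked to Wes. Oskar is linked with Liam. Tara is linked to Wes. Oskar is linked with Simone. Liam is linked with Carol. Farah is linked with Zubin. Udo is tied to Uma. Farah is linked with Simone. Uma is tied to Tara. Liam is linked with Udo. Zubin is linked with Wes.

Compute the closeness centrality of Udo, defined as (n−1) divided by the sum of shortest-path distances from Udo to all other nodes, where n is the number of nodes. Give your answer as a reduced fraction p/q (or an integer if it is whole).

5/11

Distances from Udo: Carol:2, Farah:3, Grace:3, Liam:1, Oskar:2, Simone:2, Tara:2, Uma:1, Wes:3, Zubin:3. Sum = 22.
n = 11, so closeness = 10/22 = 5/11.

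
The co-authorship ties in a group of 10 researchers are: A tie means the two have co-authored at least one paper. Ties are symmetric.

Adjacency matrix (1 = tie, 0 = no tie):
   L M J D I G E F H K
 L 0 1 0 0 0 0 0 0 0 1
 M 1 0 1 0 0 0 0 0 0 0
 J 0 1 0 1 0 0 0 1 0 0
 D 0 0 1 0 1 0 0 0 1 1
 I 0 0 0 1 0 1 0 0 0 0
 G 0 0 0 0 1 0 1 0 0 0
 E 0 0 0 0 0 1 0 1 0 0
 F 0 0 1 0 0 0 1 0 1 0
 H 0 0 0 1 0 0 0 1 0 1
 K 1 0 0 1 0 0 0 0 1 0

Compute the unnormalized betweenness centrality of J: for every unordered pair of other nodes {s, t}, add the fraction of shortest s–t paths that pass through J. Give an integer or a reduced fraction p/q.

Pairs whose geodesics pass through J — L–E: 1/2; L–F: 1/2; M–D: 1; M–I: 1; M–G: 2/2; M–E: 1; M–F: 1; M–H: 2/3; D–E: 1/3; D–F: 1/2; I–F: 1/3.
All other pairs contribute 0.
Summing the contributions gives betweenness(J) = 47/6.

47/6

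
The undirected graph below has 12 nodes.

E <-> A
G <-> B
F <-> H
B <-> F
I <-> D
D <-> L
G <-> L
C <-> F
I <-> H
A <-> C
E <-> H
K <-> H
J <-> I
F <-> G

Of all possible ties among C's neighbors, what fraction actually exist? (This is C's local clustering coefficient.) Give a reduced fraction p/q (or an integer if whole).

0

C's neighbors: A and F (k = 2).
Possible neighbor pairs: C(2,2) = 1. Edges among them: none → e = 0.
Clustering(C) = 0/1.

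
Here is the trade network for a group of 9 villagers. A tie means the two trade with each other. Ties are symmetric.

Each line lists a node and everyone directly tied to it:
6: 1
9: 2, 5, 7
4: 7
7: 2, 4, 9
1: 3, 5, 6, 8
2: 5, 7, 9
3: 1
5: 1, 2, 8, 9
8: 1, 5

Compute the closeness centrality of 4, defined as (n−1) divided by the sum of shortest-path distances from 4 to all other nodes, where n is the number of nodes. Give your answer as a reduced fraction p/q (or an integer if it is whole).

4/13

Distances from 4: 1:4, 2:2, 3:5, 5:3, 6:5, 7:1, 8:4, 9:2. Sum = 26.
n = 9, so closeness = 8/26 = 4/13.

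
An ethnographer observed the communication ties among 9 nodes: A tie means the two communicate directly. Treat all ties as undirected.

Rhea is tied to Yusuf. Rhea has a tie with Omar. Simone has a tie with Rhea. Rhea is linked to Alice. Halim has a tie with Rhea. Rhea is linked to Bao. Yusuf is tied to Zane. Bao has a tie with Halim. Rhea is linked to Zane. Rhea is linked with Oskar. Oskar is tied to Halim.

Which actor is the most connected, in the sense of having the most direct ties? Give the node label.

Degrees — Alice:1, Bao:2, Halim:3, Omar:1, Oskar:2, Rhea:8, Simone:1, Yusuf:2, Zane:2.
The maximum is 8, attained only by Rhea.

Rhea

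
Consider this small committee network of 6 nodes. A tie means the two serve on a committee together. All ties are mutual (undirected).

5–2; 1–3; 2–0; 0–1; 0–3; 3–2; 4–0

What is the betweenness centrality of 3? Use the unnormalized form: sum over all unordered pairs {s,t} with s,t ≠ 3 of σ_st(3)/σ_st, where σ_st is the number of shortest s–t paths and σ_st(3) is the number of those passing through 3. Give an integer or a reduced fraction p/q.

Pairs whose geodesics pass through 3 — 1–2: 1/2; 1–5: 1/2.
All other pairs contribute 0.
Summing the contributions gives betweenness(3) = 1.

1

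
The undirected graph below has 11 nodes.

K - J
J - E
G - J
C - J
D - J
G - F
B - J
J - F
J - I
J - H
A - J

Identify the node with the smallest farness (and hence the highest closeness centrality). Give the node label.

J

Farness (sum of distances to all others) for each node — A:19, B:19, C:19, D:19, E:19, F:18, G:18, H:19, I:19, J:10, K:19.
The smallest farness is 10, for J, so J has the highest closeness.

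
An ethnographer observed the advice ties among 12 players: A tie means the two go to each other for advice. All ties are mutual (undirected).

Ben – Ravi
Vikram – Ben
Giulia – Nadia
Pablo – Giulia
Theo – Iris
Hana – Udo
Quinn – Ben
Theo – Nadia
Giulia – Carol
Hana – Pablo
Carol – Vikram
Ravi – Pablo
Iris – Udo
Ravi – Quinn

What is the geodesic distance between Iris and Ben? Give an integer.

5

One shortest route is Iris – Udo – Hana – Pablo – Ravi – Ben, which uses 5 edges, and at distance 4 from Iris we only reach {Carol, Ravi}, which does not include Ben. So d(Iris,Ben) = 5.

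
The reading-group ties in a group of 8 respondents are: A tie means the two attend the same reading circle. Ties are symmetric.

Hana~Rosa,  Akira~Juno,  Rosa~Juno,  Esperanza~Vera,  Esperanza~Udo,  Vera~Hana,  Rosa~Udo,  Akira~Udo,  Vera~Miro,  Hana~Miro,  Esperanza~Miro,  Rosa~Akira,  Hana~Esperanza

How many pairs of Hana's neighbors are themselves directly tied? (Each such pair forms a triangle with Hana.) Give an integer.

3

Hana's neighbors: Esperanza, Miro, Rosa, and Vera.
Neighbor pairs that are themselves tied: Hana–Esperanza–Miro; Hana–Esperanza–Vera; Hana–Miro–Vera. Each forms one triangle with Hana, for 3 in total.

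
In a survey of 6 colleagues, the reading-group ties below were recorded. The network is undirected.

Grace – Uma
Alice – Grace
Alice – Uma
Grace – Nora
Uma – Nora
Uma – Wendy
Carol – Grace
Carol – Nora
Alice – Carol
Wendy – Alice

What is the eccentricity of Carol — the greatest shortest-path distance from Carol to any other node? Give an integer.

2

Distances from Carol: Alice:1, Grace:1, Nora:1, Uma:2, Wendy:2.
The largest is 2 (to Uma and Wendy), so the eccentricity of Carol is 2.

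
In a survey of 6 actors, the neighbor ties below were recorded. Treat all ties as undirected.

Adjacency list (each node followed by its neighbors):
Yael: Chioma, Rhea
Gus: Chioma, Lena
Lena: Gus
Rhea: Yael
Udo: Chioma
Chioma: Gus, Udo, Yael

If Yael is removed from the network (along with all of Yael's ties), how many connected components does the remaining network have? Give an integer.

Without Yael, the remaining ties split the others into: {Rhea}; {Chioma, Gus, Lena, Udo}.
That's 2 separate components.

2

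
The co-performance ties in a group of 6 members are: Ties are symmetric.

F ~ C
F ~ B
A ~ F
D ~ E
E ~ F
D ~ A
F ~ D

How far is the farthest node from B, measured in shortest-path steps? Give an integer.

Distances from B: A:2, C:2, D:2, E:2, F:1.
The largest is 2 (to E, C, A, and D), so the eccentricity of B is 2.

2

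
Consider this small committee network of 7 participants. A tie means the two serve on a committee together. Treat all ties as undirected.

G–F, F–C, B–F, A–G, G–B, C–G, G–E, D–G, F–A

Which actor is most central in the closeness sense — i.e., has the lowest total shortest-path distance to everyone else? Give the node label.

Farness (sum of distances to all others) for each node — A:10, B:10, C:10, D:11, E:11, F:8, G:6.
The smallest farness is 6, for G, so G has the highest closeness.

G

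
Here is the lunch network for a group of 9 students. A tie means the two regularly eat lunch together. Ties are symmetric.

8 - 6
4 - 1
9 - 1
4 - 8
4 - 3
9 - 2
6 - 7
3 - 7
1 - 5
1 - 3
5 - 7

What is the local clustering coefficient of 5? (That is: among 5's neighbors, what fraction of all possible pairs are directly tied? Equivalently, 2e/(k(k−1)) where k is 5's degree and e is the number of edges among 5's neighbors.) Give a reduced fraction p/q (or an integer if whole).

0

5's neighbors: 1 and 7 (k = 2).
Possible neighbor pairs: C(2,2) = 1. Edges among them: none → e = 0.
Clustering(5) = 0/1.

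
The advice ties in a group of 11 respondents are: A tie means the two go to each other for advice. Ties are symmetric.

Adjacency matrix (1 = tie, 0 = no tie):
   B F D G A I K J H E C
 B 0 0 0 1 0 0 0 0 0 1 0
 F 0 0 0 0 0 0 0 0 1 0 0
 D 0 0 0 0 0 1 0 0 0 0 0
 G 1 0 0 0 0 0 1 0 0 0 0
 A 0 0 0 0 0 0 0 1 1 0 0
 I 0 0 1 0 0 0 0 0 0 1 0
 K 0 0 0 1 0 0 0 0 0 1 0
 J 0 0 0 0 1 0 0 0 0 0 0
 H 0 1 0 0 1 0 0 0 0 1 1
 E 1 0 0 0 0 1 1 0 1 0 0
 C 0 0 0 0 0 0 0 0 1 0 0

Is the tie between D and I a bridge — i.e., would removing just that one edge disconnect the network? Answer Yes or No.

Without the D–I edge there is no alternate route between D and I, so the network disconnects. It is a bridge.

Yes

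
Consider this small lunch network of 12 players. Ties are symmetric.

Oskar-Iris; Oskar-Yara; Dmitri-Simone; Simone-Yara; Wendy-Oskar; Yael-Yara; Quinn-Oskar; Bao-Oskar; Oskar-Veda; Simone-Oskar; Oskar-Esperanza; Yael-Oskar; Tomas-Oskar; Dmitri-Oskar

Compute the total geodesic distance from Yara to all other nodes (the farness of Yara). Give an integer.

19

Distances from Yara: Bao:2, Dmitri:2, Esperanza:2, Iris:2, Oskar:1, Quinn:2, Simone:1, Tomas:2, Veda:2, Wendy:2, Yael:1.
Sum = 2 + 2 + 2 + 2 + 1 + 2 + 1 + 2 + 2 + 2 + 1 = 19.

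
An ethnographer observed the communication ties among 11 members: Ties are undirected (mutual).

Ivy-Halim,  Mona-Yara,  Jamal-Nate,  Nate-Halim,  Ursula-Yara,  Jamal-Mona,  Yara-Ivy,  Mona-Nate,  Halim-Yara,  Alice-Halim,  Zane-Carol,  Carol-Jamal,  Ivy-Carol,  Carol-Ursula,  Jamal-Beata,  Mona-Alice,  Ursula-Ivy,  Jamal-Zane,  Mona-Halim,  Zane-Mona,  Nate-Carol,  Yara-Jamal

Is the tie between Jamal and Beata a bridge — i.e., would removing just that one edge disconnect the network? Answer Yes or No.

Without the Jamal–Beata edge there is no alternate route between Jamal and Beata, so the network disconnects. It is a bridge.

Yes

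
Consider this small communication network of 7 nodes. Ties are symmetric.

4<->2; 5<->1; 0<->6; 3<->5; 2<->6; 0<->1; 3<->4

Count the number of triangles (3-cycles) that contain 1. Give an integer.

1's neighbors are 0 and 5, but none of them are tied to each other, so no triangle contains 1.

0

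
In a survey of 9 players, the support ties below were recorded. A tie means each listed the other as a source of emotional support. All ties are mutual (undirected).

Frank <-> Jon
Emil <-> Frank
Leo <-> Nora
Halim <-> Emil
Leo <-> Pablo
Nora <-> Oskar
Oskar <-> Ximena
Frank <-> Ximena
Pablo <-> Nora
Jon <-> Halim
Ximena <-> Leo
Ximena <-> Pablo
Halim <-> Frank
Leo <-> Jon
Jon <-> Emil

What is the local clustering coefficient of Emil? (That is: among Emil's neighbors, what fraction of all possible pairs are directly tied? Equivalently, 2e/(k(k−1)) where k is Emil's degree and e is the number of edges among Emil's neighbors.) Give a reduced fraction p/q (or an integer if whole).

1

Emil's neighbors: Frank, Halim, and Jon (k = 3).
Possible neighbor pairs: C(3,2) = 3. Edges among them: Frank–Halim, Frank–Jon, Halim–Jon → e = 3.
Clustering(Emil) = 3/3 = 1.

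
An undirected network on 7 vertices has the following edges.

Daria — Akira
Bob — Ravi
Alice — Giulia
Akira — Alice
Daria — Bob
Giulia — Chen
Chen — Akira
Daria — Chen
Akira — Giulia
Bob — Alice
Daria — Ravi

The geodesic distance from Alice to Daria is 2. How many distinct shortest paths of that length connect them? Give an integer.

2

The shortest distance is 2. The length-2 paths are: Alice–Akira–Daria; Alice–Bob–Daria.
That gives 2 distinct shortest paths.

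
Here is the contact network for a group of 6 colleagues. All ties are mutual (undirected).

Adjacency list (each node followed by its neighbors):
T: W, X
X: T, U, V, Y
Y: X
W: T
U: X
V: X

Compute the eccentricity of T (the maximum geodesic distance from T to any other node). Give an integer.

2

Distances from T: U:2, V:2, W:1, X:1, Y:2.
The largest is 2 (to Y, V, and U), so the eccentricity of T is 2.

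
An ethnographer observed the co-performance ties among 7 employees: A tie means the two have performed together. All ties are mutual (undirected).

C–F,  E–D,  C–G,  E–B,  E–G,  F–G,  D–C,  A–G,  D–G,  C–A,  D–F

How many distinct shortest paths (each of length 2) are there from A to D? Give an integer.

2

The shortest distance is 2. The length-2 paths are: A–G–D; A–C–D.
That gives 2 distinct shortest paths.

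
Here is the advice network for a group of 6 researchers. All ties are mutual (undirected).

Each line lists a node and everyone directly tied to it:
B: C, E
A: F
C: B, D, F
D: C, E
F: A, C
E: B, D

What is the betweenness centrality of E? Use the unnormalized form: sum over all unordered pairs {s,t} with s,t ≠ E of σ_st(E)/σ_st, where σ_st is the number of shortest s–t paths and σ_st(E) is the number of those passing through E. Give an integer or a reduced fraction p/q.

Pairs whose geodesics pass through E — D–B: 1/2.
All other pairs contribute 0.
Summing the contributions gives betweenness(E) = 1/2.

1/2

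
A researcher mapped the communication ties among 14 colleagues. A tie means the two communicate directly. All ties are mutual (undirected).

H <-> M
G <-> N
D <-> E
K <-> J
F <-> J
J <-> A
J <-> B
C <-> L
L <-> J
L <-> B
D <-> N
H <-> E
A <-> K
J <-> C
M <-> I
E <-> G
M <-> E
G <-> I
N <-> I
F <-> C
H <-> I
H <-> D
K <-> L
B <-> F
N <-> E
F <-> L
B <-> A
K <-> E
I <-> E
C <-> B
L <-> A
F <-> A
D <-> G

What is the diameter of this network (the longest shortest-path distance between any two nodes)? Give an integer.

4

Eccentricity of each node (its greatest distance to any other): A:3, B:4, C:4, D:4, E:3, F:4, G:4, H:4, I:4, J:3, K:2, L:3, M:4, N:4.
The maximum eccentricity is 4, realized for instance by the pair F–H via F – A – K – E – H. So the diameter is 4.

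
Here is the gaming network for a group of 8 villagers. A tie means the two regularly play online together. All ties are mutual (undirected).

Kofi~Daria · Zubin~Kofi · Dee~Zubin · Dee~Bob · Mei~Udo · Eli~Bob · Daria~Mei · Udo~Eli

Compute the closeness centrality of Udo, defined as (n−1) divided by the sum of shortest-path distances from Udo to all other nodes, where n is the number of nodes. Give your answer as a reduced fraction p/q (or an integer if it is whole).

7/16

Distances from Udo: Bob:2, Daria:2, Dee:3, Eli:1, Kofi:3, Mei:1, Zubin:4. Sum = 16.
n = 8, so closeness = 7/16.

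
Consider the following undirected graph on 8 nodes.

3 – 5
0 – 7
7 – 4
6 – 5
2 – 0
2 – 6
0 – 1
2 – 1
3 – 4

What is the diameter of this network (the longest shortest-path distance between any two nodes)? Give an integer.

4

Eccentricity of each node (its greatest distance to any other): 0:3, 1:4, 2:3, 3:4, 4:3, 5:3, 6:3, 7:3.
The maximum eccentricity is 4, realized for instance by the pair 1–3 via 1 – 2 – 6 – 5 – 3. So the diameter is 4.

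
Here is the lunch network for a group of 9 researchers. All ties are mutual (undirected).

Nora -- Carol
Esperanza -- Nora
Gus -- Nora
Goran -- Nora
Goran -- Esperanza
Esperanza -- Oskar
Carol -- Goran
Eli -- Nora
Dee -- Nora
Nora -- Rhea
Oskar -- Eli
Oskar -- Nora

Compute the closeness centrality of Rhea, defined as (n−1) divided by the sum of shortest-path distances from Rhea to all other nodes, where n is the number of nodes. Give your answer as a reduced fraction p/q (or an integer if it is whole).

Distances from Rhea: Carol:2, Dee:2, Eli:2, Esperanza:2, Goran:2, Gus:2, Nora:1, Oskar:2. Sum = 15.
n = 9, so closeness = 8/15.

8/15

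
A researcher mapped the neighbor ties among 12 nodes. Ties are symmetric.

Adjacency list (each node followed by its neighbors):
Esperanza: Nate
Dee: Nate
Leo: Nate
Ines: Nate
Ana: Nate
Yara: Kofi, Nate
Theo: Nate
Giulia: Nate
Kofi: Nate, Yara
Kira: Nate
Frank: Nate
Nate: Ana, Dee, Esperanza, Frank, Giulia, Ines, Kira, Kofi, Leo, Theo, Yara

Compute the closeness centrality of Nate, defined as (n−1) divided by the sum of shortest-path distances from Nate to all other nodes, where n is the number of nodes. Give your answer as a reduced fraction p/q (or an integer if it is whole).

1

Distances from Nate: Ana:1, Dee:1, Esperanza:1, Frank:1, Giulia:1, Ines:1, Kira:1, Kofi:1, Leo:1, Theo:1, Yara:1. Sum = 11.
n = 12, so closeness = 11/11 = 1.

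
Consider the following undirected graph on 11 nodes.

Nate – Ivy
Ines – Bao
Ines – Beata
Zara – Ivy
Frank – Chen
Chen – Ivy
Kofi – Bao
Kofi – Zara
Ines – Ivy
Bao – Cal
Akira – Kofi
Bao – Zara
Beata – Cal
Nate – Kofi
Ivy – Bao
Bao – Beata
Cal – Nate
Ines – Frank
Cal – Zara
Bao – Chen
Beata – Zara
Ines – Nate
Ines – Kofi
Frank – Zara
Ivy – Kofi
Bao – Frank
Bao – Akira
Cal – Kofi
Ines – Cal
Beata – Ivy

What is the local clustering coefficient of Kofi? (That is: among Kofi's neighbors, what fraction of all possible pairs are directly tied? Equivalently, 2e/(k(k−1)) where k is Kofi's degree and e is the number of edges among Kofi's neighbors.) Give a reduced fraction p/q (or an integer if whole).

4/7

Kofi's neighbors: Akira, Bao, Cal, Ines, Ivy, Nate, and Zara (k = 7).
Possible neighbor pairs: C(7,2) = 21. Edges among them: Akira–Bao, Bao–Cal, Bao–Ines, Bao–Ivy, Bao–Zara, Cal–Ines, Cal–Nate, Cal–Zara, Ines–Ivy, Ines–Nate, Ivy–Nate, Ivy–Zara → e = 12.
Clustering(Kofi) = 12/21 = 4/7.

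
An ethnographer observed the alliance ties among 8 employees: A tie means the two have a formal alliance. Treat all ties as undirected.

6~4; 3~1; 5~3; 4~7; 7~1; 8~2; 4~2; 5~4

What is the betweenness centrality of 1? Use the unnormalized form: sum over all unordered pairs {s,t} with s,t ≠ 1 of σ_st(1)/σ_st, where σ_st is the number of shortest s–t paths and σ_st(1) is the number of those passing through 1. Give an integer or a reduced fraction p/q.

1

Pairs whose geodesics pass through 1 — 3–7: 1.
All other pairs contribute 0.
Summing the contributions gives betweenness(1) = 1.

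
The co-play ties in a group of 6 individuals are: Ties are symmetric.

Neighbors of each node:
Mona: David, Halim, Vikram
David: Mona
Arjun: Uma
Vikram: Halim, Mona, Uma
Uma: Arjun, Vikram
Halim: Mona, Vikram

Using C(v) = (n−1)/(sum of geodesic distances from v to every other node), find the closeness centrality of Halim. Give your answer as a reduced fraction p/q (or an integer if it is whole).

5/9

Distances from Halim: Arjun:3, David:2, Mona:1, Uma:2, Vikram:1. Sum = 9.
n = 6, so closeness = 5/9.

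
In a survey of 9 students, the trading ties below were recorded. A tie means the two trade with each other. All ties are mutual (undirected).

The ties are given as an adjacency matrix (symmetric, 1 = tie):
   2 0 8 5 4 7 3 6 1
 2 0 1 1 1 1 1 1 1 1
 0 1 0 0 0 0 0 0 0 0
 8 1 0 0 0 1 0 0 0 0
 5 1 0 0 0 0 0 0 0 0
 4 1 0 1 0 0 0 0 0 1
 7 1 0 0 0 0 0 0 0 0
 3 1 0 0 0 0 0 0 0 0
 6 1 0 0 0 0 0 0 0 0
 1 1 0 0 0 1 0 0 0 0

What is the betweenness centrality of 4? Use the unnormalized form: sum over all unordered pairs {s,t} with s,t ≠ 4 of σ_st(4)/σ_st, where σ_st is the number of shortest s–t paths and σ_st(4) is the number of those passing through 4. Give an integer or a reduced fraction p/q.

1/2

Pairs whose geodesics pass through 4 — 8–1: 1/2.
All other pairs contribute 0.
Summing the contributions gives betweenness(4) = 1/2.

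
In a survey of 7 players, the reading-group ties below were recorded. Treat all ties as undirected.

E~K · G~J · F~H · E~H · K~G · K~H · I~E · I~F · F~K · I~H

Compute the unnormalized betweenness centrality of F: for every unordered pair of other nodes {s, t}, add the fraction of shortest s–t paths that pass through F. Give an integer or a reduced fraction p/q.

1

Pairs whose geodesics pass through F — K–I: 1/3; I–J: 1/3; I–G: 1/3.
All other pairs contribute 0.
Summing the contributions gives betweenness(F) = 1.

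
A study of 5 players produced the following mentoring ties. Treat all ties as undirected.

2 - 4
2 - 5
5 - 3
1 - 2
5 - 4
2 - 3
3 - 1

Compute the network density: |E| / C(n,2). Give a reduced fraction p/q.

There are 7 edges and 5 nodes, so the maximum possible is C(5,2) = 10.
Density = 7/10.

7/10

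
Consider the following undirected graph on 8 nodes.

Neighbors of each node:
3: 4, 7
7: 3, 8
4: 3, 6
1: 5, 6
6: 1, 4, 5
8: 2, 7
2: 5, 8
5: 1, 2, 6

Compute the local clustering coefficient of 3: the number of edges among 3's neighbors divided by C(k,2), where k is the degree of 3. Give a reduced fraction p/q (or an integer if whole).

0

3's neighbors: 4 and 7 (k = 2).
Possible neighbor pairs: C(2,2) = 1. Edges among them: none → e = 0.
Clustering(3) = 0/1.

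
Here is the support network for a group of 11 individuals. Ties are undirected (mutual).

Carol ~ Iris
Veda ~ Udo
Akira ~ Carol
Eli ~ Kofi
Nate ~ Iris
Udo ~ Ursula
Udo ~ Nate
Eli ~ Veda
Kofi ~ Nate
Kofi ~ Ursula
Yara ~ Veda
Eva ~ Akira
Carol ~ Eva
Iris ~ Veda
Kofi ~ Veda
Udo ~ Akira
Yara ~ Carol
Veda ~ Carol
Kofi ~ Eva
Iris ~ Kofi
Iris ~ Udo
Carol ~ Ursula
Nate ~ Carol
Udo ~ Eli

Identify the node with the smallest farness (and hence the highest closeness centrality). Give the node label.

Farness (sum of distances to all others) for each node — Akira:17, Carol:13, Eli:17, Eva:17, Iris:15, Kofi:14, Nate:16, Udo:14, Ursula:17, Veda:14, Yara:18.
The smallest farness is 13, for Carol, so Carol has the highest closeness.

Carol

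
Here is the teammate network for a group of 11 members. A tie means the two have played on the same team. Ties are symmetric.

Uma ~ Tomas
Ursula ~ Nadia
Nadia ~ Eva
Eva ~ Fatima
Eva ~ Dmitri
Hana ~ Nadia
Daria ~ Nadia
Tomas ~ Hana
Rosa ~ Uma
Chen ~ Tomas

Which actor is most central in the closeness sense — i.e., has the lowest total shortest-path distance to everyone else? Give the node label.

Farness (sum of distances to all others) for each node — Chen:33, Daria:29, Dmitri:34, Eva:25, Fatima:34, Hana:21, Nadia:20, Rosa:40, Tomas:24, Uma:31, Ursula:29.
The smallest farness is 20, for Nadia, so Nadia has the highest closeness.

Nadia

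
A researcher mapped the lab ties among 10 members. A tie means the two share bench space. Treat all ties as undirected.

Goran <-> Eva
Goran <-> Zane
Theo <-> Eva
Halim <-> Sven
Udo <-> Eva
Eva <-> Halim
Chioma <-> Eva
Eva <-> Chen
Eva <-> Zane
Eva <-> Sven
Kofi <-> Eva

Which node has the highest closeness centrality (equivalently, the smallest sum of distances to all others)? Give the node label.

Eva

Farness (sum of distances to all others) for each node — Chen:17, Chioma:17, Eva:9, Goran:16, Halim:16, Kofi:17, Sven:16, Theo:17, Udo:17, Zane:16.
The smallest farness is 9, for Eva, so Eva has the highest closeness.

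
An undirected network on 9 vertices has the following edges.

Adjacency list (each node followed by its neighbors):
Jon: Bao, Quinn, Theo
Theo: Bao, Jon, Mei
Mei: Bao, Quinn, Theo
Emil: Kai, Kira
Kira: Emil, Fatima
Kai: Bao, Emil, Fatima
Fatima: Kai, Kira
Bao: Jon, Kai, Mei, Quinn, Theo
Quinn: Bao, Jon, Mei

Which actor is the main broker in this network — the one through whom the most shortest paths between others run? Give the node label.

Bao

Unnormalized betweenness of each node: Bao:50/3, Emil:3, Fatima:3, Jon:1/3, Kai:31/2, Kira:1/2, Mei:1/3, Quinn:1/3, Theo:1/3.
Bao has the largest value, 50/3, making it the main broker — the node through which the most shortest paths run.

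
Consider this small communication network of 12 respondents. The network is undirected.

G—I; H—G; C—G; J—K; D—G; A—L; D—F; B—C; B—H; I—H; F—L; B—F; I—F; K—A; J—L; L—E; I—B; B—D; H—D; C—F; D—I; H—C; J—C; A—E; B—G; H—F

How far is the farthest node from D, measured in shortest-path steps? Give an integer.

Distances from D: A:3, B:1, C:2, E:3, F:1, G:1, H:1, I:1, J:3, K:4, L:2.
The largest is 4 (to K), so the eccentricity of D is 4.

4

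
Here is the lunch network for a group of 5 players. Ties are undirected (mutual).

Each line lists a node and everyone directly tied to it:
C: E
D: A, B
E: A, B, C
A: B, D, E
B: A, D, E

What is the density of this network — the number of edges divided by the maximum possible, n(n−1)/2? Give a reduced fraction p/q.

There are 6 edges and 5 nodes, so the maximum possible is C(5,2) = 10.
Density = 6/10 = 3/5.

3/5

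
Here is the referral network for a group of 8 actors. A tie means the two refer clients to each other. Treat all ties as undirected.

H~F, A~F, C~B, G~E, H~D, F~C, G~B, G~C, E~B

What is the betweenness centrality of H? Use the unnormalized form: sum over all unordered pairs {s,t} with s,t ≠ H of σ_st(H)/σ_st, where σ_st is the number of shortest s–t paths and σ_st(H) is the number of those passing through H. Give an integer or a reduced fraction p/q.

Pairs whose geodesics pass through H — F–D: 1; D–A: 1; D–G: 1; D–C: 1; D–E: 2/2; D–B: 1.
All other pairs contribute 0.
Summing the contributions gives betweenness(H) = 6.

6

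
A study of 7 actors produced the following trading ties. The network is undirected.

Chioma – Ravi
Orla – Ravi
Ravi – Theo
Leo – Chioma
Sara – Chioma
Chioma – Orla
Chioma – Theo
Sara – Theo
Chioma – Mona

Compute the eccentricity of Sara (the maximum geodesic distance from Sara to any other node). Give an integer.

2

Distances from Sara: Chioma:1, Leo:2, Mona:2, Orla:2, Ravi:2, Theo:1.
The largest is 2 (to Orla, Mona, Leo, and Ravi), so the eccentricity of Sara is 2.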